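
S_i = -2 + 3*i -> [-2, 1, 4, 7, 10]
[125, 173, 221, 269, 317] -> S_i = 125 + 48*i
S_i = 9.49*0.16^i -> [9.49, 1.52, 0.24, 0.04, 0.01]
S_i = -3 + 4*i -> [-3, 1, 5, 9, 13]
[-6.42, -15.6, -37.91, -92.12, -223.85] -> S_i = -6.42*2.43^i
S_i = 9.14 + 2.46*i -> [9.14, 11.6, 14.06, 16.52, 18.98]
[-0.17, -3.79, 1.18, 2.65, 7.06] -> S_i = Random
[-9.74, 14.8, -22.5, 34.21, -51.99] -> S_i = -9.74*(-1.52)^i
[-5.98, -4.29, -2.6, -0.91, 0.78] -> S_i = -5.98 + 1.69*i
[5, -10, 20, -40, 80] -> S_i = 5*-2^i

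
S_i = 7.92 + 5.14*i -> [7.92, 13.06, 18.2, 23.34, 28.48]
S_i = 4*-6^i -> [4, -24, 144, -864, 5184]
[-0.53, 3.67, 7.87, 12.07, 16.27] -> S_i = -0.53 + 4.20*i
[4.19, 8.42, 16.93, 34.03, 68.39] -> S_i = 4.19*2.01^i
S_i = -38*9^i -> [-38, -342, -3078, -27702, -249318]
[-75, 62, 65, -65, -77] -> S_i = Random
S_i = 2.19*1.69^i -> [2.19, 3.7, 6.25, 10.57, 17.86]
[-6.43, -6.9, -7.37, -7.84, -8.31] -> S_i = -6.43 + -0.47*i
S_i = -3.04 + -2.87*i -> [-3.04, -5.91, -8.78, -11.65, -14.52]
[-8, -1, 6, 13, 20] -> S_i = -8 + 7*i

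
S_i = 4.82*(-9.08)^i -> [4.82, -43.77, 397.39, -3608.32, 32763.51]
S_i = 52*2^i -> [52, 104, 208, 416, 832]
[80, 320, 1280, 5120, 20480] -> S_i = 80*4^i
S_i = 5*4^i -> [5, 20, 80, 320, 1280]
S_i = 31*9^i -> [31, 279, 2511, 22599, 203391]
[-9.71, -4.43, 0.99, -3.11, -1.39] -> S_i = Random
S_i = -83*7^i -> [-83, -581, -4067, -28469, -199283]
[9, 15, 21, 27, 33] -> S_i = 9 + 6*i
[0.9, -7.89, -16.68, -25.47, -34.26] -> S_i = 0.90 + -8.79*i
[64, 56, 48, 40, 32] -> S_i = 64 + -8*i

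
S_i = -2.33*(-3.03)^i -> [-2.33, 7.06, -21.39, 64.82, -196.39]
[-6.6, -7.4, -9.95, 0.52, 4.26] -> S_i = Random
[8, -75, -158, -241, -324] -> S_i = 8 + -83*i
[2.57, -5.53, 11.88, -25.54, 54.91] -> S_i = 2.57*(-2.15)^i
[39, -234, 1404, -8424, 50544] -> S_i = 39*-6^i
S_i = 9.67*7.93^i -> [9.67, 76.68, 608.1, 4822.21, 38240.12]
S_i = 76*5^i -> [76, 380, 1900, 9500, 47500]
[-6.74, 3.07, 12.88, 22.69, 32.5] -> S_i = -6.74 + 9.81*i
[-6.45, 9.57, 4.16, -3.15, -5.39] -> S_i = Random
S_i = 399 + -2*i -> [399, 397, 395, 393, 391]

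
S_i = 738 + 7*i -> [738, 745, 752, 759, 766]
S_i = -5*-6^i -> [-5, 30, -180, 1080, -6480]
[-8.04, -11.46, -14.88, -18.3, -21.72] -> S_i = -8.04 + -3.42*i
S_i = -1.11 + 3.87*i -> [-1.11, 2.76, 6.63, 10.5, 14.37]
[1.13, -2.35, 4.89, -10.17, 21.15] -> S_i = 1.13*(-2.08)^i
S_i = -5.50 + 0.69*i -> [-5.5, -4.81, -4.12, -3.43, -2.74]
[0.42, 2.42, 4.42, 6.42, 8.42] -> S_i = 0.42 + 2.00*i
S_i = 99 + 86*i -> [99, 185, 271, 357, 443]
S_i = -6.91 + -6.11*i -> [-6.91, -13.02, -19.13, -25.24, -31.35]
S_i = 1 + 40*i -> [1, 41, 81, 121, 161]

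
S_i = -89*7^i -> [-89, -623, -4361, -30527, -213689]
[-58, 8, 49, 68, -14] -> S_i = Random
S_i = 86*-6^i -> [86, -516, 3096, -18576, 111456]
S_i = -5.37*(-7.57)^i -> [-5.37, 40.65, -307.73, 2329.5, -17634.28]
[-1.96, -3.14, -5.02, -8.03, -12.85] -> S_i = -1.96*1.60^i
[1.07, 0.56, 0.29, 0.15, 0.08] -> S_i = 1.07*0.52^i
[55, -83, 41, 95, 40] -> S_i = Random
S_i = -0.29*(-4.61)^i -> [-0.29, 1.34, -6.16, 28.41, -130.98]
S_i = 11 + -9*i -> [11, 2, -7, -16, -25]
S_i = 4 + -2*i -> [4, 2, 0, -2, -4]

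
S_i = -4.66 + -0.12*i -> [-4.66, -4.78, -4.9, -5.02, -5.14]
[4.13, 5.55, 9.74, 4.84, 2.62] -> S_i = Random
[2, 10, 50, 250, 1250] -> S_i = 2*5^i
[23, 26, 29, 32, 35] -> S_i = 23 + 3*i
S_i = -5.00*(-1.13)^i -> [-5.0, 5.65, -6.38, 7.21, -8.15]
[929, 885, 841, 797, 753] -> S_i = 929 + -44*i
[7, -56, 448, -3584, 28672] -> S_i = 7*-8^i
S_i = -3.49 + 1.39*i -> [-3.49, -2.1, -0.71, 0.68, 2.07]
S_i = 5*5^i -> [5, 25, 125, 625, 3125]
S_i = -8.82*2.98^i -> [-8.82, -26.28, -78.33, -233.41, -695.56]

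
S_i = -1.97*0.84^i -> [-1.97, -1.65, -1.39, -1.17, -0.98]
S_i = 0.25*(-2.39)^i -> [0.25, -0.6, 1.43, -3.41, 8.16]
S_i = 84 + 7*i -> [84, 91, 98, 105, 112]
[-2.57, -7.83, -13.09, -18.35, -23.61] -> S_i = -2.57 + -5.26*i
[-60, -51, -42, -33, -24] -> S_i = -60 + 9*i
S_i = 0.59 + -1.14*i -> [0.59, -0.55, -1.69, -2.83, -3.97]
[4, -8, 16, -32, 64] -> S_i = 4*-2^i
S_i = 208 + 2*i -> [208, 210, 212, 214, 216]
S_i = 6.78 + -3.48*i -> [6.78, 3.3, -0.18, -3.66, -7.14]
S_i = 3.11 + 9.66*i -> [3.11, 12.77, 22.43, 32.09, 41.75]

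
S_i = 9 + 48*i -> [9, 57, 105, 153, 201]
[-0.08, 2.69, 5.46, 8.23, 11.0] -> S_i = -0.08 + 2.77*i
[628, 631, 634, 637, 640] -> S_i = 628 + 3*i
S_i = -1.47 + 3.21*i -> [-1.47, 1.74, 4.95, 8.16, 11.37]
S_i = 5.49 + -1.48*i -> [5.49, 4.01, 2.53, 1.05, -0.43]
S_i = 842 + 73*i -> [842, 915, 988, 1061, 1134]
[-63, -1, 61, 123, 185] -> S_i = -63 + 62*i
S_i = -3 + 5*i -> [-3, 2, 7, 12, 17]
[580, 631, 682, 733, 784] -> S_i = 580 + 51*i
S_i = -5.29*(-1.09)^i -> [-5.29, 5.77, -6.29, 6.85, -7.47]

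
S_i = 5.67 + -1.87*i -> [5.67, 3.8, 1.93, 0.06, -1.81]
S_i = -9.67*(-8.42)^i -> [-9.67, 81.42, -685.57, 5772.48, -48604.32]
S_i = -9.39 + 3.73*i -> [-9.39, -5.66, -1.93, 1.8, 5.53]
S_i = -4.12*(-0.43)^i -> [-4.12, 1.77, -0.76, 0.33, -0.14]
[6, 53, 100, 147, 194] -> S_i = 6 + 47*i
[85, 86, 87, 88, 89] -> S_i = 85 + 1*i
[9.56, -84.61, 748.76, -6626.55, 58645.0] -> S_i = 9.56*(-8.85)^i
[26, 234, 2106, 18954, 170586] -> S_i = 26*9^i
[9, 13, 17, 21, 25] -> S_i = 9 + 4*i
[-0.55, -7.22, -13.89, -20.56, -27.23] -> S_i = -0.55 + -6.67*i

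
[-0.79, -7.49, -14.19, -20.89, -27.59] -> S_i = -0.79 + -6.70*i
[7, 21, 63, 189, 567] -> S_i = 7*3^i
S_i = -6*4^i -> [-6, -24, -96, -384, -1536]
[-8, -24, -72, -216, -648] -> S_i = -8*3^i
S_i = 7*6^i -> [7, 42, 252, 1512, 9072]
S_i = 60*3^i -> [60, 180, 540, 1620, 4860]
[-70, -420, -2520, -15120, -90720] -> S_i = -70*6^i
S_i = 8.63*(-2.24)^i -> [8.63, -19.33, 43.3, -97.0, 217.27]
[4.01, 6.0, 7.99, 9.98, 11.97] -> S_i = 4.01 + 1.99*i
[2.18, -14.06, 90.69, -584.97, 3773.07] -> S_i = 2.18*(-6.45)^i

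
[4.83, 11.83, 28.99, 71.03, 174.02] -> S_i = 4.83*2.45^i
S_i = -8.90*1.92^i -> [-8.9, -17.09, -32.81, -62.99, -120.95]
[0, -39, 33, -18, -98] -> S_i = Random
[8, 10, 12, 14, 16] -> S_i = 8 + 2*i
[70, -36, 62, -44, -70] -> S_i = Random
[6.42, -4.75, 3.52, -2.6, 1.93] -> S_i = 6.42*(-0.74)^i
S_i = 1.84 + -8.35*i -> [1.84, -6.51, -14.86, -23.21, -31.56]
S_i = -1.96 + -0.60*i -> [-1.96, -2.56, -3.16, -3.76, -4.36]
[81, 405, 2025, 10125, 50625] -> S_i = 81*5^i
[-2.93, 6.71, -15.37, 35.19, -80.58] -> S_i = -2.93*(-2.29)^i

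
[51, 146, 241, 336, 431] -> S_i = 51 + 95*i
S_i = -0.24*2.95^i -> [-0.24, -0.71, -2.09, -6.16, -18.18]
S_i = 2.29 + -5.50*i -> [2.29, -3.21, -8.71, -14.21, -19.71]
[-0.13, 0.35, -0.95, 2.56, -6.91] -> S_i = -0.13*(-2.70)^i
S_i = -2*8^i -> [-2, -16, -128, -1024, -8192]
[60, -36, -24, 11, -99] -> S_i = Random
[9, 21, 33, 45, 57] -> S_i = 9 + 12*i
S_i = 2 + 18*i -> [2, 20, 38, 56, 74]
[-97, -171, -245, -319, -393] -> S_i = -97 + -74*i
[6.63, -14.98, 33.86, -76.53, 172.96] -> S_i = 6.63*(-2.26)^i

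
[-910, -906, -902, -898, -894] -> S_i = -910 + 4*i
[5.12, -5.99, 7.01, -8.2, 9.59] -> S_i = 5.12*(-1.17)^i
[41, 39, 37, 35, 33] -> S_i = 41 + -2*i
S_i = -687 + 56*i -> [-687, -631, -575, -519, -463]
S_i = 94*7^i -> [94, 658, 4606, 32242, 225694]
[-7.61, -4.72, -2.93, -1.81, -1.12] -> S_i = -7.61*0.62^i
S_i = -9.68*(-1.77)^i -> [-9.68, 17.13, -30.33, 53.68, -95.01]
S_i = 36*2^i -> [36, 72, 144, 288, 576]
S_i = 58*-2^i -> [58, -116, 232, -464, 928]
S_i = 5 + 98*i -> [5, 103, 201, 299, 397]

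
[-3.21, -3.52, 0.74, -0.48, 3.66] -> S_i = Random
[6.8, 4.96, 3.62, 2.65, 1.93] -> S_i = 6.80*0.73^i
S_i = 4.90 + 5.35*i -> [4.9, 10.25, 15.6, 20.95, 26.3]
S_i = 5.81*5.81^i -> [5.81, 33.76, 196.12, 1139.47, 6620.35]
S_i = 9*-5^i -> [9, -45, 225, -1125, 5625]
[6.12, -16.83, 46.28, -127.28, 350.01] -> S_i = 6.12*(-2.75)^i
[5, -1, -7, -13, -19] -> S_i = 5 + -6*i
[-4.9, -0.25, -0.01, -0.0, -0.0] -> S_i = -4.90*0.05^i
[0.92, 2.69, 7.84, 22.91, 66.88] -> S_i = 0.92*2.92^i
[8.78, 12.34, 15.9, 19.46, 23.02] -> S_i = 8.78 + 3.56*i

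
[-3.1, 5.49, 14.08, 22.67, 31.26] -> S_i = -3.10 + 8.59*i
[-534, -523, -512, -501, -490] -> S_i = -534 + 11*i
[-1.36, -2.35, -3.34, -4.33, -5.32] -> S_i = -1.36 + -0.99*i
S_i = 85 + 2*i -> [85, 87, 89, 91, 93]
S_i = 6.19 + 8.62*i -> [6.19, 14.81, 23.43, 32.05, 40.67]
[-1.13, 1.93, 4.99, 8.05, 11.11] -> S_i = -1.13 + 3.06*i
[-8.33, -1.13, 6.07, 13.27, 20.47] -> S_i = -8.33 + 7.20*i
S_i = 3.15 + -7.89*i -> [3.15, -4.74, -12.63, -20.52, -28.41]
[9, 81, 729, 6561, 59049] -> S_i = 9*9^i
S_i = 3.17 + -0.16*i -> [3.17, 3.01, 2.85, 2.69, 2.53]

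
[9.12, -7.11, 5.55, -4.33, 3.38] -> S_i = 9.12*(-0.78)^i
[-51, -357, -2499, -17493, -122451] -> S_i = -51*7^i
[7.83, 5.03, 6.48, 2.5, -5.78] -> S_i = Random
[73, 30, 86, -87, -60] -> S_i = Random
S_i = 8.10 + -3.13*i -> [8.1, 4.97, 1.84, -1.29, -4.42]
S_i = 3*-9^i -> [3, -27, 243, -2187, 19683]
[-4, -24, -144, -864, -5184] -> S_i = -4*6^i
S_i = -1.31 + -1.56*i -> [-1.31, -2.87, -4.43, -5.99, -7.55]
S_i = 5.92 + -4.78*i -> [5.92, 1.14, -3.64, -8.42, -13.2]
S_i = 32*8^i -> [32, 256, 2048, 16384, 131072]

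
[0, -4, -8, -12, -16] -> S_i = 0 + -4*i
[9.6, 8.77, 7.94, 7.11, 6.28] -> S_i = 9.60 + -0.83*i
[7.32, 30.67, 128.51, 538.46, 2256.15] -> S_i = 7.32*4.19^i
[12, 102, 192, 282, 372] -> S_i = 12 + 90*i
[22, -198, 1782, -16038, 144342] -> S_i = 22*-9^i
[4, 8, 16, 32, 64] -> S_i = 4*2^i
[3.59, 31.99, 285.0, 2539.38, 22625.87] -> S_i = 3.59*8.91^i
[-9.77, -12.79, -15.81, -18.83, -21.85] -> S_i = -9.77 + -3.02*i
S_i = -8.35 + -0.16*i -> [-8.35, -8.51, -8.67, -8.83, -8.99]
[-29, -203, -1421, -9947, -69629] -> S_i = -29*7^i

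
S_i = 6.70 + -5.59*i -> [6.7, 1.11, -4.48, -10.07, -15.66]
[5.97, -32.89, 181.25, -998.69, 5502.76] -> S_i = 5.97*(-5.51)^i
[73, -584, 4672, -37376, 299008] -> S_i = 73*-8^i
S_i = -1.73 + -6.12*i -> [-1.73, -7.85, -13.97, -20.09, -26.21]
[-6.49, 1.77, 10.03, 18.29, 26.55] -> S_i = -6.49 + 8.26*i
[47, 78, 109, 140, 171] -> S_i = 47 + 31*i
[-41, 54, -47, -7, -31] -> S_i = Random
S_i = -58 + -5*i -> [-58, -63, -68, -73, -78]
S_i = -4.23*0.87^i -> [-4.23, -3.68, -3.2, -2.79, -2.42]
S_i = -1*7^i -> [-1, -7, -49, -343, -2401]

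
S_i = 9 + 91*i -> [9, 100, 191, 282, 373]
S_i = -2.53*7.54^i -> [-2.53, -19.08, -143.83, -1084.51, -8177.22]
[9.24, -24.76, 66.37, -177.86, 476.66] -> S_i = 9.24*(-2.68)^i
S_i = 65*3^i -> [65, 195, 585, 1755, 5265]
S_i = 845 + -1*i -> [845, 844, 843, 842, 841]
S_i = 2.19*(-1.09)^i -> [2.19, -2.39, 2.6, -2.84, 3.09]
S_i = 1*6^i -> [1, 6, 36, 216, 1296]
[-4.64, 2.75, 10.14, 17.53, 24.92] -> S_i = -4.64 + 7.39*i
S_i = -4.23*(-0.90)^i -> [-4.23, 3.81, -3.43, 3.08, -2.78]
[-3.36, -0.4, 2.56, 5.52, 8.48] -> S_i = -3.36 + 2.96*i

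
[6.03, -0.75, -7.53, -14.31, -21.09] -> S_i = 6.03 + -6.78*i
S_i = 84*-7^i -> [84, -588, 4116, -28812, 201684]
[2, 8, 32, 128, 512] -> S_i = 2*4^i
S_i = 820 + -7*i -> [820, 813, 806, 799, 792]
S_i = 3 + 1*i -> [3, 4, 5, 6, 7]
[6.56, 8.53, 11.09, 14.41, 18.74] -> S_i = 6.56*1.30^i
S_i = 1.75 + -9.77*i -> [1.75, -8.02, -17.79, -27.56, -37.33]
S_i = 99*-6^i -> [99, -594, 3564, -21384, 128304]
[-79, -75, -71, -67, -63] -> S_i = -79 + 4*i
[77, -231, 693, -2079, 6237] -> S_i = 77*-3^i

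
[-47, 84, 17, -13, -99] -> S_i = Random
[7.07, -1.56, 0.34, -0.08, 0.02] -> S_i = 7.07*(-0.22)^i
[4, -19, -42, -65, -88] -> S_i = 4 + -23*i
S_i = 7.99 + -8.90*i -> [7.99, -0.91, -9.81, -18.71, -27.61]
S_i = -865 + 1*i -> [-865, -864, -863, -862, -861]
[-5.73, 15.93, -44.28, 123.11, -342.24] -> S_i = -5.73*(-2.78)^i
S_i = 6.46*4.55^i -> [6.46, 29.39, 133.74, 608.51, 2768.71]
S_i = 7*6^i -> [7, 42, 252, 1512, 9072]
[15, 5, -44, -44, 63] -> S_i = Random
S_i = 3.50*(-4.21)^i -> [3.5, -14.74, 62.03, -261.16, 1099.5]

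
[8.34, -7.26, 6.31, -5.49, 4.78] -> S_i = 8.34*(-0.87)^i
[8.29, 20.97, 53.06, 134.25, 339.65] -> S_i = 8.29*2.53^i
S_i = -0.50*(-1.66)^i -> [-0.5, 0.83, -1.38, 2.29, -3.8]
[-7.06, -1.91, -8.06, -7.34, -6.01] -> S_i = Random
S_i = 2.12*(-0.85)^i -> [2.12, -1.8, 1.53, -1.3, 1.11]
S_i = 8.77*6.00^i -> [8.77, 52.62, 315.72, 1894.32, 11365.92]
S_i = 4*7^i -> [4, 28, 196, 1372, 9604]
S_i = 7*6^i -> [7, 42, 252, 1512, 9072]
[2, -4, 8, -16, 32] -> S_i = 2*-2^i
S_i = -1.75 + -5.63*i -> [-1.75, -7.38, -13.01, -18.64, -24.27]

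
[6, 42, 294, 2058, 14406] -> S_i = 6*7^i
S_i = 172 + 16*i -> [172, 188, 204, 220, 236]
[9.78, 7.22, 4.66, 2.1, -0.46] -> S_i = 9.78 + -2.56*i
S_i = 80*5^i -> [80, 400, 2000, 10000, 50000]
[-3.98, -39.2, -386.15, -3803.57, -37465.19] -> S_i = -3.98*9.85^i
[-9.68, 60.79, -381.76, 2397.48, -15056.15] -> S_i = -9.68*(-6.28)^i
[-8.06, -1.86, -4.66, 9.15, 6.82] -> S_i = Random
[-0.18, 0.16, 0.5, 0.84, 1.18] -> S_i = -0.18 + 0.34*i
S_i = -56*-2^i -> [-56, 112, -224, 448, -896]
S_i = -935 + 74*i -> [-935, -861, -787, -713, -639]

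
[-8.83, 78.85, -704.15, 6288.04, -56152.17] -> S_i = -8.83*(-8.93)^i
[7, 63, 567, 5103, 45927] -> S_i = 7*9^i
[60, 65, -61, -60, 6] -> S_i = Random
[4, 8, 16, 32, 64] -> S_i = 4*2^i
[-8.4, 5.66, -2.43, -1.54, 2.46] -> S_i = Random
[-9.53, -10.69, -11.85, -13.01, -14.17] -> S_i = -9.53 + -1.16*i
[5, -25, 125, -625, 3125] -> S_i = 5*-5^i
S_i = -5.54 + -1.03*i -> [-5.54, -6.57, -7.6, -8.63, -9.66]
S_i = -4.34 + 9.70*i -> [-4.34, 5.36, 15.06, 24.76, 34.46]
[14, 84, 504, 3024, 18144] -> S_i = 14*6^i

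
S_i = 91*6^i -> [91, 546, 3276, 19656, 117936]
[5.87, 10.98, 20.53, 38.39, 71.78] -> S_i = 5.87*1.87^i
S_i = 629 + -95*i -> [629, 534, 439, 344, 249]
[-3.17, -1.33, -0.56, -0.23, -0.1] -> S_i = -3.17*0.42^i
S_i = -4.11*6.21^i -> [-4.11, -25.52, -158.5, -984.28, -6112.35]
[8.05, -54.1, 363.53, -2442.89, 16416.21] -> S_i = 8.05*(-6.72)^i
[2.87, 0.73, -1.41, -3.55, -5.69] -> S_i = 2.87 + -2.14*i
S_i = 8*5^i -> [8, 40, 200, 1000, 5000]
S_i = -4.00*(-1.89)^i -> [-4.0, 7.56, -14.29, 27.01, -51.04]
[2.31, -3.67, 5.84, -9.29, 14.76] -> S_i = 2.31*(-1.59)^i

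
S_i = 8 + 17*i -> [8, 25, 42, 59, 76]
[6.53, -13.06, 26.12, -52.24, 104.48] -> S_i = 6.53*(-2.00)^i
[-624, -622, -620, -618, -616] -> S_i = -624 + 2*i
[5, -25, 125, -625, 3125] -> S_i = 5*-5^i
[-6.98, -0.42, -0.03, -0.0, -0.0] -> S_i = -6.98*0.06^i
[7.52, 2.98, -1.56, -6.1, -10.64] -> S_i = 7.52 + -4.54*i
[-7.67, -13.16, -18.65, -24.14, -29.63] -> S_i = -7.67 + -5.49*i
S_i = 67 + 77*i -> [67, 144, 221, 298, 375]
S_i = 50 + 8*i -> [50, 58, 66, 74, 82]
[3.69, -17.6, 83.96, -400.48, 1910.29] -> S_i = 3.69*(-4.77)^i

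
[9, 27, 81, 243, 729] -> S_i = 9*3^i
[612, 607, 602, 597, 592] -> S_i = 612 + -5*i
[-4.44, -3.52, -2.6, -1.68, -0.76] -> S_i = -4.44 + 0.92*i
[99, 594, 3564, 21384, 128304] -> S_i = 99*6^i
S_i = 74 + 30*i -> [74, 104, 134, 164, 194]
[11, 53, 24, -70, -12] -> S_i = Random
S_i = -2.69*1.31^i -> [-2.69, -3.52, -4.62, -6.05, -7.92]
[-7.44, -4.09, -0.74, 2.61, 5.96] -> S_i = -7.44 + 3.35*i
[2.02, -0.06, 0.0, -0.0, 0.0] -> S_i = 2.02*(-0.03)^i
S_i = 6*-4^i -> [6, -24, 96, -384, 1536]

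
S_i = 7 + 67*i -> [7, 74, 141, 208, 275]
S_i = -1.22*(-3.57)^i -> [-1.22, 4.36, -15.55, 55.51, -198.17]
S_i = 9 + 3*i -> [9, 12, 15, 18, 21]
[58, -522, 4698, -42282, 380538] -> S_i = 58*-9^i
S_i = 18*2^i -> [18, 36, 72, 144, 288]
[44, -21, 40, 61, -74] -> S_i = Random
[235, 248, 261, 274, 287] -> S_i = 235 + 13*i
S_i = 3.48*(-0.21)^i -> [3.48, -0.73, 0.15, -0.03, 0.01]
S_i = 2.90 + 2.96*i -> [2.9, 5.86, 8.82, 11.78, 14.74]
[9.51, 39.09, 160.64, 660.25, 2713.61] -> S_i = 9.51*4.11^i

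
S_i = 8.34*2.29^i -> [8.34, 19.1, 43.74, 100.15, 229.35]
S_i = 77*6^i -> [77, 462, 2772, 16632, 99792]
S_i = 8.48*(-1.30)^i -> [8.48, -11.02, 14.33, -18.63, 24.22]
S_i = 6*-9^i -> [6, -54, 486, -4374, 39366]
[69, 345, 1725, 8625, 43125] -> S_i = 69*5^i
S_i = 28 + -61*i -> [28, -33, -94, -155, -216]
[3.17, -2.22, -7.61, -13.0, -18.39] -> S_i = 3.17 + -5.39*i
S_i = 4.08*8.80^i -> [4.08, 35.9, 315.96, 2780.41, 24467.57]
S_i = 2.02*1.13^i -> [2.02, 2.28, 2.58, 2.91, 3.29]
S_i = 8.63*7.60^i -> [8.63, 65.59, 498.47, 3788.36, 28791.56]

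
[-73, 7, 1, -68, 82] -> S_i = Random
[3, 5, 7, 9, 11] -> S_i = 3 + 2*i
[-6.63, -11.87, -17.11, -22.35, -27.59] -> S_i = -6.63 + -5.24*i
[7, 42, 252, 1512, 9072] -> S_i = 7*6^i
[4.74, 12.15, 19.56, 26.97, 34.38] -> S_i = 4.74 + 7.41*i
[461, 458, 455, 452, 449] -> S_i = 461 + -3*i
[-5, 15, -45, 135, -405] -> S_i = -5*-3^i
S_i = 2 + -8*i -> [2, -6, -14, -22, -30]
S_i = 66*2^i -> [66, 132, 264, 528, 1056]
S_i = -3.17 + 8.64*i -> [-3.17, 5.47, 14.11, 22.75, 31.39]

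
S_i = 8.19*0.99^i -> [8.19, 8.11, 8.03, 7.95, 7.87]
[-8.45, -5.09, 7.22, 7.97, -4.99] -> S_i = Random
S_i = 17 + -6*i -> [17, 11, 5, -1, -7]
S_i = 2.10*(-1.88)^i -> [2.1, -3.95, 7.42, -13.95, 26.23]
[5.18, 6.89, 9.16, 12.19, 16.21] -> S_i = 5.18*1.33^i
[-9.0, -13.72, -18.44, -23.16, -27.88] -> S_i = -9.00 + -4.72*i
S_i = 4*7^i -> [4, 28, 196, 1372, 9604]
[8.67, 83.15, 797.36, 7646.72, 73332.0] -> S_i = 8.67*9.59^i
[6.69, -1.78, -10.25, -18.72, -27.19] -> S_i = 6.69 + -8.47*i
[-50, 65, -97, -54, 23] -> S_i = Random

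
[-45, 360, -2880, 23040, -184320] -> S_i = -45*-8^i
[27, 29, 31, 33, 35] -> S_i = 27 + 2*i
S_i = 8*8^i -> [8, 64, 512, 4096, 32768]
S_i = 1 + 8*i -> [1, 9, 17, 25, 33]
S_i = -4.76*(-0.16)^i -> [-4.76, 0.76, -0.12, 0.02, -0.0]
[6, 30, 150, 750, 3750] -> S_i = 6*5^i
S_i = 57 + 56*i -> [57, 113, 169, 225, 281]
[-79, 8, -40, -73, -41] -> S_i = Random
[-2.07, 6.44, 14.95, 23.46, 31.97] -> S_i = -2.07 + 8.51*i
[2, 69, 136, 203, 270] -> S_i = 2 + 67*i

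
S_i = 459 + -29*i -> [459, 430, 401, 372, 343]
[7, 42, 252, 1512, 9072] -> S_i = 7*6^i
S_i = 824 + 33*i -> [824, 857, 890, 923, 956]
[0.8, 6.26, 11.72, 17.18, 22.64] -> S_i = 0.80 + 5.46*i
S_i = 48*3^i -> [48, 144, 432, 1296, 3888]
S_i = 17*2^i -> [17, 34, 68, 136, 272]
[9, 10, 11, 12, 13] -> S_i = 9 + 1*i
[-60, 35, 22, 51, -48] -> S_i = Random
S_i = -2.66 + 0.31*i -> [-2.66, -2.35, -2.04, -1.73, -1.42]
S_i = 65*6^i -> [65, 390, 2340, 14040, 84240]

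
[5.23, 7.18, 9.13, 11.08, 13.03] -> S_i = 5.23 + 1.95*i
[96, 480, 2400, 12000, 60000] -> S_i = 96*5^i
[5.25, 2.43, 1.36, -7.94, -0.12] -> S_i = Random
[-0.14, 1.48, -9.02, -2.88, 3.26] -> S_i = Random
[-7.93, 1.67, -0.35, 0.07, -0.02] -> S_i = -7.93*(-0.21)^i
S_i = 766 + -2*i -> [766, 764, 762, 760, 758]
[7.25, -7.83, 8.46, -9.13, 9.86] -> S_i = 7.25*(-1.08)^i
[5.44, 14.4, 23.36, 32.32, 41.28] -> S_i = 5.44 + 8.96*i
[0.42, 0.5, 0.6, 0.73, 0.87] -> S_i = 0.42*1.20^i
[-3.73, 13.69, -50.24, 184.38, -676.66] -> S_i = -3.73*(-3.67)^i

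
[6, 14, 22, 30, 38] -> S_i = 6 + 8*i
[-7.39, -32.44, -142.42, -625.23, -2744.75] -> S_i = -7.39*4.39^i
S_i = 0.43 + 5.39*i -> [0.43, 5.82, 11.21, 16.6, 21.99]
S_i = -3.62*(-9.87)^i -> [-3.62, 35.73, -352.65, 3480.65, -34353.99]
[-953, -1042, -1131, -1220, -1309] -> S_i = -953 + -89*i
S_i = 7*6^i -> [7, 42, 252, 1512, 9072]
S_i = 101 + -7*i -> [101, 94, 87, 80, 73]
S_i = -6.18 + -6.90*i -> [-6.18, -13.08, -19.98, -26.88, -33.78]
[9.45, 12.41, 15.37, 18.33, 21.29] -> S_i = 9.45 + 2.96*i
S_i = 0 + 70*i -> [0, 70, 140, 210, 280]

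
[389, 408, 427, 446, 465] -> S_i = 389 + 19*i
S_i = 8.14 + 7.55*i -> [8.14, 15.69, 23.24, 30.79, 38.34]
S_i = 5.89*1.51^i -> [5.89, 8.89, 13.43, 20.28, 30.62]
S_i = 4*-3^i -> [4, -12, 36, -108, 324]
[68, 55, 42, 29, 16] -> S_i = 68 + -13*i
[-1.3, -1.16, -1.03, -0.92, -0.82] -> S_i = -1.30*0.89^i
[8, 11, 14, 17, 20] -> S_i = 8 + 3*i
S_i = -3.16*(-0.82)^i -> [-3.16, 2.59, -2.12, 1.74, -1.43]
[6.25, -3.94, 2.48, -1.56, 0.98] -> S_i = 6.25*(-0.63)^i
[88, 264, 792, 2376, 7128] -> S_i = 88*3^i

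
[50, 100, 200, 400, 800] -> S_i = 50*2^i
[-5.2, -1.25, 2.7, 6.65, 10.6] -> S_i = -5.20 + 3.95*i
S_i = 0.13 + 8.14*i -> [0.13, 8.27, 16.41, 24.55, 32.69]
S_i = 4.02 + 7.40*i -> [4.02, 11.42, 18.82, 26.22, 33.62]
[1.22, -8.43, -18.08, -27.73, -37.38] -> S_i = 1.22 + -9.65*i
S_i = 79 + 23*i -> [79, 102, 125, 148, 171]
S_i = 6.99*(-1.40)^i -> [6.99, -9.79, 13.7, -19.18, 26.85]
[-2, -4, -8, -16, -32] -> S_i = -2*2^i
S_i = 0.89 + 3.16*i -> [0.89, 4.05, 7.21, 10.37, 13.53]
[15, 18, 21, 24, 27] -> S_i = 15 + 3*i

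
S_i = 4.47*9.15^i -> [4.47, 40.9, 374.24, 3424.29, 31332.27]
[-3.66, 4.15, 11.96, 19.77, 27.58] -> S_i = -3.66 + 7.81*i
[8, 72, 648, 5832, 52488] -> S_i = 8*9^i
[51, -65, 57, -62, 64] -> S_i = Random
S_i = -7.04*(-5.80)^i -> [-7.04, 40.83, -236.83, 1373.59, -7966.81]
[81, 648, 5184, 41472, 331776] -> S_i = 81*8^i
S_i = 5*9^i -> [5, 45, 405, 3645, 32805]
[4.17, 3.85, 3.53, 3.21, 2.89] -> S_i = 4.17 + -0.32*i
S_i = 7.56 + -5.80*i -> [7.56, 1.76, -4.04, -9.84, -15.64]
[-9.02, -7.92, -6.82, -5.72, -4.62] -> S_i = -9.02 + 1.10*i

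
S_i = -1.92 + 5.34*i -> [-1.92, 3.42, 8.76, 14.1, 19.44]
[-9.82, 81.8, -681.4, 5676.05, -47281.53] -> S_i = -9.82*(-8.33)^i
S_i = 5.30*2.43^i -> [5.3, 12.88, 31.3, 76.05, 184.8]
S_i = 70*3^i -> [70, 210, 630, 1890, 5670]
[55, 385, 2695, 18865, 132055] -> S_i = 55*7^i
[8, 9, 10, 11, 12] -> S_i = 8 + 1*i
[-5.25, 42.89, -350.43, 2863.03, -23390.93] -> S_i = -5.25*(-8.17)^i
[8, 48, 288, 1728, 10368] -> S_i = 8*6^i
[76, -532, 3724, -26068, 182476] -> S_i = 76*-7^i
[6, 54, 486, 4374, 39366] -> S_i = 6*9^i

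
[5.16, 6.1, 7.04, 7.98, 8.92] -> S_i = 5.16 + 0.94*i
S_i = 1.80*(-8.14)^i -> [1.8, -14.65, 119.27, -970.84, 7902.6]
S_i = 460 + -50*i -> [460, 410, 360, 310, 260]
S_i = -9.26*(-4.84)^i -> [-9.26, 44.82, -216.92, 1049.9, -5081.51]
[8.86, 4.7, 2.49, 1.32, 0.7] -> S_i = 8.86*0.53^i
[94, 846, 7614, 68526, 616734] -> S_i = 94*9^i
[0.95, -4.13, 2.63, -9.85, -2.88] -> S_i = Random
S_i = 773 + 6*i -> [773, 779, 785, 791, 797]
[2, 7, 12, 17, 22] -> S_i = 2 + 5*i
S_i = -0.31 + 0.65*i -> [-0.31, 0.34, 0.99, 1.64, 2.29]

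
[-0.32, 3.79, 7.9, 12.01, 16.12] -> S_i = -0.32 + 4.11*i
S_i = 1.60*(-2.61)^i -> [1.6, -4.18, 10.9, -28.45, 74.25]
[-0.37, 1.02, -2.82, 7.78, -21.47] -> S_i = -0.37*(-2.76)^i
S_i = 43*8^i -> [43, 344, 2752, 22016, 176128]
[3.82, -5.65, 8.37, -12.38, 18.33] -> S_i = 3.82*(-1.48)^i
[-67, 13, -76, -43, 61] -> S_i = Random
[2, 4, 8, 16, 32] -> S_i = 2*2^i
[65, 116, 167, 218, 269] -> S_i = 65 + 51*i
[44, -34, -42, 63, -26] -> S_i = Random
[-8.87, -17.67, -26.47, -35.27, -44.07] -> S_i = -8.87 + -8.80*i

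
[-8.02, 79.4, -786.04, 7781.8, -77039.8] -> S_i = -8.02*(-9.90)^i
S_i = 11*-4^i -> [11, -44, 176, -704, 2816]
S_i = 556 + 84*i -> [556, 640, 724, 808, 892]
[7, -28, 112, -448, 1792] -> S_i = 7*-4^i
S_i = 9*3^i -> [9, 27, 81, 243, 729]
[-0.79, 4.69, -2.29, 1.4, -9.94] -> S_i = Random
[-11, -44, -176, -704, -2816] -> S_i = -11*4^i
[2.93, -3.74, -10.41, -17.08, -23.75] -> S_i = 2.93 + -6.67*i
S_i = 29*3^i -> [29, 87, 261, 783, 2349]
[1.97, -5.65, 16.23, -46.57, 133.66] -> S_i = 1.97*(-2.87)^i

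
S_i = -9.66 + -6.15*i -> [-9.66, -15.81, -21.96, -28.11, -34.26]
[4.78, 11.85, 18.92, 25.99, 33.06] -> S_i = 4.78 + 7.07*i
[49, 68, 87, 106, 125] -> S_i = 49 + 19*i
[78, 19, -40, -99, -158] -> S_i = 78 + -59*i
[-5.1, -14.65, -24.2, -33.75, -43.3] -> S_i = -5.10 + -9.55*i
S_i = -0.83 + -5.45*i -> [-0.83, -6.28, -11.73, -17.18, -22.63]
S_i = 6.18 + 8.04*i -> [6.18, 14.22, 22.26, 30.3, 38.34]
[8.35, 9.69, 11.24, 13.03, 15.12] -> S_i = 8.35*1.16^i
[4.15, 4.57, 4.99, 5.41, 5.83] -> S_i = 4.15 + 0.42*i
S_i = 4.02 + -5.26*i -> [4.02, -1.24, -6.5, -11.76, -17.02]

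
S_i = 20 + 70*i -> [20, 90, 160, 230, 300]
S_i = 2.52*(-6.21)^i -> [2.52, -15.65, 97.18, -603.5, 3747.72]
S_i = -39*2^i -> [-39, -78, -156, -312, -624]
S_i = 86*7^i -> [86, 602, 4214, 29498, 206486]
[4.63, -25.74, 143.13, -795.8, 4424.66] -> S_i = 4.63*(-5.56)^i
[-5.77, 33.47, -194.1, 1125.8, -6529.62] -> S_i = -5.77*(-5.80)^i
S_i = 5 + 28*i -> [5, 33, 61, 89, 117]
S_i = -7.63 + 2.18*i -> [-7.63, -5.45, -3.27, -1.09, 1.09]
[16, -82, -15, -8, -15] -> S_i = Random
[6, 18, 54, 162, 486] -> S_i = 6*3^i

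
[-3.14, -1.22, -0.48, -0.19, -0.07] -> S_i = -3.14*0.39^i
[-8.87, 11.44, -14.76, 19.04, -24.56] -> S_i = -8.87*(-1.29)^i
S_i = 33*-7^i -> [33, -231, 1617, -11319, 79233]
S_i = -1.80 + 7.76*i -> [-1.8, 5.96, 13.72, 21.48, 29.24]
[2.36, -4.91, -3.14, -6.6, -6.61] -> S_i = Random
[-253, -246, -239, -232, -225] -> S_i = -253 + 7*i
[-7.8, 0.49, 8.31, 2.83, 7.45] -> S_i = Random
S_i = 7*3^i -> [7, 21, 63, 189, 567]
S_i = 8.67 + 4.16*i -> [8.67, 12.83, 16.99, 21.15, 25.31]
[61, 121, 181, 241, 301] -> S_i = 61 + 60*i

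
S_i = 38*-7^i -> [38, -266, 1862, -13034, 91238]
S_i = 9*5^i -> [9, 45, 225, 1125, 5625]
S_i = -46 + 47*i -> [-46, 1, 48, 95, 142]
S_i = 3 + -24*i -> [3, -21, -45, -69, -93]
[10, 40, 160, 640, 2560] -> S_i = 10*4^i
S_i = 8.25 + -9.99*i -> [8.25, -1.74, -11.73, -21.72, -31.71]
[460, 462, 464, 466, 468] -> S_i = 460 + 2*i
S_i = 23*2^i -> [23, 46, 92, 184, 368]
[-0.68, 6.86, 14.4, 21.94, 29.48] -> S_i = -0.68 + 7.54*i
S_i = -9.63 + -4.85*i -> [-9.63, -14.48, -19.33, -24.18, -29.03]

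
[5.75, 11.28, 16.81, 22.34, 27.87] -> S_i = 5.75 + 5.53*i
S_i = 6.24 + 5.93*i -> [6.24, 12.17, 18.1, 24.03, 29.96]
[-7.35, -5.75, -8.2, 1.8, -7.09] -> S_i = Random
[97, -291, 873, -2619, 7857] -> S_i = 97*-3^i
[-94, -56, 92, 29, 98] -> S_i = Random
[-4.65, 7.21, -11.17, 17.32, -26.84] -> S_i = -4.65*(-1.55)^i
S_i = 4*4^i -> [4, 16, 64, 256, 1024]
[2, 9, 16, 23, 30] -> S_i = 2 + 7*i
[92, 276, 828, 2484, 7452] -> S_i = 92*3^i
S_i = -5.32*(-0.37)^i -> [-5.32, 1.97, -0.73, 0.27, -0.1]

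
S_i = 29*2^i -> [29, 58, 116, 232, 464]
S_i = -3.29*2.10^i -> [-3.29, -6.91, -14.51, -30.47, -63.98]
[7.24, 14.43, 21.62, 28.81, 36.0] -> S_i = 7.24 + 7.19*i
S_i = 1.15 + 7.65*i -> [1.15, 8.8, 16.45, 24.1, 31.75]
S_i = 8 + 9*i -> [8, 17, 26, 35, 44]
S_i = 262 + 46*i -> [262, 308, 354, 400, 446]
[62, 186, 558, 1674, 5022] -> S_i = 62*3^i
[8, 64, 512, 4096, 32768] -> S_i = 8*8^i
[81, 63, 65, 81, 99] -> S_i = Random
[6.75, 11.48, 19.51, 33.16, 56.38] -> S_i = 6.75*1.70^i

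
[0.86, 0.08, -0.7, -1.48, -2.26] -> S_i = 0.86 + -0.78*i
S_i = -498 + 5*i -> [-498, -493, -488, -483, -478]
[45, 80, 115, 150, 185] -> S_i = 45 + 35*i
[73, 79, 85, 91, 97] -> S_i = 73 + 6*i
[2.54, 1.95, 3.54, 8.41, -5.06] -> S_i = Random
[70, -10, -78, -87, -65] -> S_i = Random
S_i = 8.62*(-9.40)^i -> [8.62, -81.03, 761.66, -7159.63, 67300.56]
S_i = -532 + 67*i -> [-532, -465, -398, -331, -264]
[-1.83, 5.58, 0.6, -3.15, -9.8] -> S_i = Random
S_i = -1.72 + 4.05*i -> [-1.72, 2.33, 6.38, 10.43, 14.48]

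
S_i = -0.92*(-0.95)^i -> [-0.92, 0.87, -0.83, 0.79, -0.75]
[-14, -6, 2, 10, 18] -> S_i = -14 + 8*i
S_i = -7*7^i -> [-7, -49, -343, -2401, -16807]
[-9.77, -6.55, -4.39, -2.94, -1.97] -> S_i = -9.77*0.67^i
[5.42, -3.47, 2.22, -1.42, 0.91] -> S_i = 5.42*(-0.64)^i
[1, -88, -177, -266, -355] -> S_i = 1 + -89*i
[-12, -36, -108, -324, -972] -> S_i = -12*3^i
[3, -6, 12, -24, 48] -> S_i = 3*-2^i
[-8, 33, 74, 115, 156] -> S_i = -8 + 41*i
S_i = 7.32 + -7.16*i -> [7.32, 0.16, -7.0, -14.16, -21.32]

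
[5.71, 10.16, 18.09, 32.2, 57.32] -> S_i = 5.71*1.78^i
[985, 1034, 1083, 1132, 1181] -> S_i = 985 + 49*i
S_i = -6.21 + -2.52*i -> [-6.21, -8.73, -11.25, -13.77, -16.29]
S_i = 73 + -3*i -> [73, 70, 67, 64, 61]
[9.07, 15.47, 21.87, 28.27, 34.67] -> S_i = 9.07 + 6.40*i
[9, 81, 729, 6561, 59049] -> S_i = 9*9^i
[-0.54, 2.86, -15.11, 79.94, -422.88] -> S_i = -0.54*(-5.29)^i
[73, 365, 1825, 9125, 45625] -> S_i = 73*5^i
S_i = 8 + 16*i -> [8, 24, 40, 56, 72]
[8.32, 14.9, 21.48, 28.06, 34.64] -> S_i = 8.32 + 6.58*i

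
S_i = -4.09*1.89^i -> [-4.09, -7.73, -14.61, -27.61, -52.19]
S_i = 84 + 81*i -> [84, 165, 246, 327, 408]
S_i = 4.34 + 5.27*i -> [4.34, 9.61, 14.88, 20.15, 25.42]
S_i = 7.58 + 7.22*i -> [7.58, 14.8, 22.02, 29.24, 36.46]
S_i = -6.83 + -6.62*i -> [-6.83, -13.45, -20.07, -26.69, -33.31]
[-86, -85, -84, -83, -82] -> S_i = -86 + 1*i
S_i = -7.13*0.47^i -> [-7.13, -3.35, -1.58, -0.74, -0.35]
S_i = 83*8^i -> [83, 664, 5312, 42496, 339968]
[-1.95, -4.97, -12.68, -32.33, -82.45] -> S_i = -1.95*2.55^i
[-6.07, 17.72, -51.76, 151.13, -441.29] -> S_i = -6.07*(-2.92)^i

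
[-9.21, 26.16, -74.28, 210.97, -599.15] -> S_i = -9.21*(-2.84)^i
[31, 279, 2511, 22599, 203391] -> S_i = 31*9^i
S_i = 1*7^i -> [1, 7, 49, 343, 2401]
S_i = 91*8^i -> [91, 728, 5824, 46592, 372736]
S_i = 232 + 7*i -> [232, 239, 246, 253, 260]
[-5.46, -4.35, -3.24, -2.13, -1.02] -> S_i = -5.46 + 1.11*i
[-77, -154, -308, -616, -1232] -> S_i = -77*2^i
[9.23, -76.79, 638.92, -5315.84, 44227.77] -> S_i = 9.23*(-8.32)^i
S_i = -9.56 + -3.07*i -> [-9.56, -12.63, -15.7, -18.77, -21.84]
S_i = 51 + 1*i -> [51, 52, 53, 54, 55]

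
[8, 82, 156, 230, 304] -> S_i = 8 + 74*i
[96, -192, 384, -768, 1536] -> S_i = 96*-2^i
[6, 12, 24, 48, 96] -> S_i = 6*2^i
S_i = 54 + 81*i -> [54, 135, 216, 297, 378]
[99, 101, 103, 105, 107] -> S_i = 99 + 2*i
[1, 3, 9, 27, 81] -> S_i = 1*3^i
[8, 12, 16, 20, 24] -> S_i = 8 + 4*i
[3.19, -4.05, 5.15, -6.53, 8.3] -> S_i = 3.19*(-1.27)^i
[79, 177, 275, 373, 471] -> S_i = 79 + 98*i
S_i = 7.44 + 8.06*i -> [7.44, 15.5, 23.56, 31.62, 39.68]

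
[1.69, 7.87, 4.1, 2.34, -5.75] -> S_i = Random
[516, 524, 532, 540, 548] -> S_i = 516 + 8*i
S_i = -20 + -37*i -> [-20, -57, -94, -131, -168]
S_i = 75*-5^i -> [75, -375, 1875, -9375, 46875]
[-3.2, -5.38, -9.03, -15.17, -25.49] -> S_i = -3.20*1.68^i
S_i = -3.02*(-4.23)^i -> [-3.02, 12.77, -54.04, 228.57, -966.87]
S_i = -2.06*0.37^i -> [-2.06, -0.76, -0.28, -0.1, -0.04]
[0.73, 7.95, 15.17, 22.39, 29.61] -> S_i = 0.73 + 7.22*i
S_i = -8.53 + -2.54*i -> [-8.53, -11.07, -13.61, -16.15, -18.69]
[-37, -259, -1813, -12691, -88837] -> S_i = -37*7^i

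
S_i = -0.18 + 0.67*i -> [-0.18, 0.49, 1.16, 1.83, 2.5]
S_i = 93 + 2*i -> [93, 95, 97, 99, 101]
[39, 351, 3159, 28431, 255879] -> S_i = 39*9^i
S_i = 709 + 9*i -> [709, 718, 727, 736, 745]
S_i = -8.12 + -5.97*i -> [-8.12, -14.09, -20.06, -26.03, -32.0]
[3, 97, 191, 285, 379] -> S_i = 3 + 94*i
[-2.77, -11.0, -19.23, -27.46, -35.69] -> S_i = -2.77 + -8.23*i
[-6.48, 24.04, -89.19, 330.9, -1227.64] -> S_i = -6.48*(-3.71)^i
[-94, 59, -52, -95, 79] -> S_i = Random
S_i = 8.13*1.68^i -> [8.13, 13.66, 22.95, 38.55, 64.76]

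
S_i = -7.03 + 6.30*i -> [-7.03, -0.73, 5.57, 11.87, 18.17]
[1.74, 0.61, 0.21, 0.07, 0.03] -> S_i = 1.74*0.35^i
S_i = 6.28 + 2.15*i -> [6.28, 8.43, 10.58, 12.73, 14.88]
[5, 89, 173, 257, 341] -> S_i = 5 + 84*i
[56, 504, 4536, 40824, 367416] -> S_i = 56*9^i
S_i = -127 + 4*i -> [-127, -123, -119, -115, -111]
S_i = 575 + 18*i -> [575, 593, 611, 629, 647]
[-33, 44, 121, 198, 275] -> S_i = -33 + 77*i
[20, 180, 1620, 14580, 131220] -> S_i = 20*9^i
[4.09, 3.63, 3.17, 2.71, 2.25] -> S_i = 4.09 + -0.46*i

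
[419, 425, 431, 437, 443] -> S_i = 419 + 6*i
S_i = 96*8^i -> [96, 768, 6144, 49152, 393216]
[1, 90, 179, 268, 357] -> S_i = 1 + 89*i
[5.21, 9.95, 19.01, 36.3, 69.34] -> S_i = 5.21*1.91^i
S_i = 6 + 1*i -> [6, 7, 8, 9, 10]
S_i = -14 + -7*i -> [-14, -21, -28, -35, -42]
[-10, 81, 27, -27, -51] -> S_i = Random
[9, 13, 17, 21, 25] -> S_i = 9 + 4*i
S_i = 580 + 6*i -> [580, 586, 592, 598, 604]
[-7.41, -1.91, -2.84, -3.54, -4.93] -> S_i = Random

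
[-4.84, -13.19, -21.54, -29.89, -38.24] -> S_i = -4.84 + -8.35*i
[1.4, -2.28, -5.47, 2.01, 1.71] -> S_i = Random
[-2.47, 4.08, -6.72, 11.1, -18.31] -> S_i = -2.47*(-1.65)^i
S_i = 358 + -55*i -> [358, 303, 248, 193, 138]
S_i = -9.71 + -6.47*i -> [-9.71, -16.18, -22.65, -29.12, -35.59]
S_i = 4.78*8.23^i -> [4.78, 39.34, 323.76, 2664.57, 21929.42]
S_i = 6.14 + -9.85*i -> [6.14, -3.71, -13.56, -23.41, -33.26]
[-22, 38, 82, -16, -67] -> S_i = Random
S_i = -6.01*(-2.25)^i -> [-6.01, 13.52, -30.43, 68.46, -154.03]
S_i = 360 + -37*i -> [360, 323, 286, 249, 212]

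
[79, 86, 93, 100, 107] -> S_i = 79 + 7*i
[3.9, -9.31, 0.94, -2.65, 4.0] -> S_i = Random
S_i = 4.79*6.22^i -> [4.79, 29.79, 185.32, 1152.67, 7169.64]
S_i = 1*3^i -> [1, 3, 9, 27, 81]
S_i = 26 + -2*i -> [26, 24, 22, 20, 18]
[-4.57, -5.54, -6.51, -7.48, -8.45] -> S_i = -4.57 + -0.97*i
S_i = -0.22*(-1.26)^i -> [-0.22, 0.28, -0.35, 0.44, -0.55]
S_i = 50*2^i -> [50, 100, 200, 400, 800]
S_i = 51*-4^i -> [51, -204, 816, -3264, 13056]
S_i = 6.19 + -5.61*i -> [6.19, 0.58, -5.03, -10.64, -16.25]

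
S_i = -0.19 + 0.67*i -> [-0.19, 0.48, 1.15, 1.82, 2.49]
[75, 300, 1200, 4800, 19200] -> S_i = 75*4^i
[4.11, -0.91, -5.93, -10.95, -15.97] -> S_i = 4.11 + -5.02*i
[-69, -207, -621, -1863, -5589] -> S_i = -69*3^i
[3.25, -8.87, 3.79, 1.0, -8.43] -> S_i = Random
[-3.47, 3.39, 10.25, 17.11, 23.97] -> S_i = -3.47 + 6.86*i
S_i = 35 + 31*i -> [35, 66, 97, 128, 159]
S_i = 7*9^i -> [7, 63, 567, 5103, 45927]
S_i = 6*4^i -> [6, 24, 96, 384, 1536]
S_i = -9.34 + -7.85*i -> [-9.34, -17.19, -25.04, -32.89, -40.74]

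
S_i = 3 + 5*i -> [3, 8, 13, 18, 23]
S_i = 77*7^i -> [77, 539, 3773, 26411, 184877]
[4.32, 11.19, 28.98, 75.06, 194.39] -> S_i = 4.32*2.59^i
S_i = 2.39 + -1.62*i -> [2.39, 0.77, -0.85, -2.47, -4.09]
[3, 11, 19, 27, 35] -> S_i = 3 + 8*i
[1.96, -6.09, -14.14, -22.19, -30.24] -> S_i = 1.96 + -8.05*i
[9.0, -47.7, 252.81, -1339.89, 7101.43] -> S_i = 9.00*(-5.30)^i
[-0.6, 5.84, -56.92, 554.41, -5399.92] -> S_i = -0.60*(-9.74)^i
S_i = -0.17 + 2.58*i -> [-0.17, 2.41, 4.99, 7.57, 10.15]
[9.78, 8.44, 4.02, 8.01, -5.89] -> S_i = Random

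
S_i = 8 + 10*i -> [8, 18, 28, 38, 48]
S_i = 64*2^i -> [64, 128, 256, 512, 1024]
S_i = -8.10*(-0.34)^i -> [-8.1, 2.75, -0.94, 0.32, -0.11]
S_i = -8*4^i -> [-8, -32, -128, -512, -2048]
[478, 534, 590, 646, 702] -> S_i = 478 + 56*i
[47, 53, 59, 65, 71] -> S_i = 47 + 6*i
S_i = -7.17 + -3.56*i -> [-7.17, -10.73, -14.29, -17.85, -21.41]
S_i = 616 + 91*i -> [616, 707, 798, 889, 980]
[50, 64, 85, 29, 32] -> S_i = Random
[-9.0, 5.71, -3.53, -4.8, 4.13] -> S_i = Random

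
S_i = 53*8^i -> [53, 424, 3392, 27136, 217088]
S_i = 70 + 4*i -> [70, 74, 78, 82, 86]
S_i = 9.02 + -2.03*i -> [9.02, 6.99, 4.96, 2.93, 0.9]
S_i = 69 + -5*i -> [69, 64, 59, 54, 49]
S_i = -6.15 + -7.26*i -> [-6.15, -13.41, -20.67, -27.93, -35.19]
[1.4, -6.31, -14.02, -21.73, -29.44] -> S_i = 1.40 + -7.71*i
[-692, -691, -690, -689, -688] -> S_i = -692 + 1*i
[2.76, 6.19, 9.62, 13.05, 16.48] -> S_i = 2.76 + 3.43*i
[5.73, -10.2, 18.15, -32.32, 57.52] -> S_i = 5.73*(-1.78)^i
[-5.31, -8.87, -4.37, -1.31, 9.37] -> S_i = Random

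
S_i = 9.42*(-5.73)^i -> [9.42, -53.98, 309.29, -1772.21, 10154.75]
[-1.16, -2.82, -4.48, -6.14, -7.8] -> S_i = -1.16 + -1.66*i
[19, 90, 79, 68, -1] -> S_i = Random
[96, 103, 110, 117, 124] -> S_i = 96 + 7*i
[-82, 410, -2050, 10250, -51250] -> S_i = -82*-5^i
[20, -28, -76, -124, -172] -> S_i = 20 + -48*i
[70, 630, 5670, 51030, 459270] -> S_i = 70*9^i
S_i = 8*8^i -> [8, 64, 512, 4096, 32768]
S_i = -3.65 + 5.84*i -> [-3.65, 2.19, 8.03, 13.87, 19.71]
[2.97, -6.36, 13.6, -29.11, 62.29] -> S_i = 2.97*(-2.14)^i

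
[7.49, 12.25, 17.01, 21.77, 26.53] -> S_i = 7.49 + 4.76*i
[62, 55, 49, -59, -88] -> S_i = Random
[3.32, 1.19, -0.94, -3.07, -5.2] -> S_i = 3.32 + -2.13*i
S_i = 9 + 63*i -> [9, 72, 135, 198, 261]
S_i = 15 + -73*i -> [15, -58, -131, -204, -277]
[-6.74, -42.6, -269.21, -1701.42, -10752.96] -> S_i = -6.74*6.32^i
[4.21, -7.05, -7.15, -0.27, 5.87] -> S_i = Random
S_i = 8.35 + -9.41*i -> [8.35, -1.06, -10.47, -19.88, -29.29]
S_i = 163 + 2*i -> [163, 165, 167, 169, 171]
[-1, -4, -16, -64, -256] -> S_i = -1*4^i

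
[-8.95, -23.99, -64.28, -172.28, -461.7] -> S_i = -8.95*2.68^i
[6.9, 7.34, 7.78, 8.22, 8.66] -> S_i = 6.90 + 0.44*i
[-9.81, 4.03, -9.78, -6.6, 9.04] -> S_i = Random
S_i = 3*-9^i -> [3, -27, 243, -2187, 19683]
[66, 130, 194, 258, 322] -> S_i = 66 + 64*i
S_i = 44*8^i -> [44, 352, 2816, 22528, 180224]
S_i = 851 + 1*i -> [851, 852, 853, 854, 855]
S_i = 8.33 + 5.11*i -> [8.33, 13.44, 18.55, 23.66, 28.77]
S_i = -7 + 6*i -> [-7, -1, 5, 11, 17]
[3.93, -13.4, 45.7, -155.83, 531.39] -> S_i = 3.93*(-3.41)^i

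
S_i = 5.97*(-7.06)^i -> [5.97, -42.15, 297.57, -2100.82, 14831.78]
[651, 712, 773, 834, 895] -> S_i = 651 + 61*i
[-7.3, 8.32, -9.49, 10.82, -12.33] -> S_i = -7.30*(-1.14)^i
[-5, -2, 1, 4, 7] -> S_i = -5 + 3*i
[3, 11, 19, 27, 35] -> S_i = 3 + 8*i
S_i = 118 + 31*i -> [118, 149, 180, 211, 242]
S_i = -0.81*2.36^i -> [-0.81, -1.91, -4.51, -10.65, -25.13]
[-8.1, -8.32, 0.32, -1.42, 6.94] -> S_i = Random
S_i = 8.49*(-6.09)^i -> [8.49, -51.7, 314.88, -1917.61, 11678.23]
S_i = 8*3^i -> [8, 24, 72, 216, 648]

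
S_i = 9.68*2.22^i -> [9.68, 21.49, 47.71, 105.91, 235.12]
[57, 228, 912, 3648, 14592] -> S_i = 57*4^i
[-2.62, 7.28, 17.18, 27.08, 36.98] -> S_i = -2.62 + 9.90*i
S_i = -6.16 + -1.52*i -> [-6.16, -7.68, -9.2, -10.72, -12.24]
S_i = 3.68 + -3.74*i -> [3.68, -0.06, -3.8, -7.54, -11.28]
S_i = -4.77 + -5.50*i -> [-4.77, -10.27, -15.77, -21.27, -26.77]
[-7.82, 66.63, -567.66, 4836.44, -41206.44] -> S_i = -7.82*(-8.52)^i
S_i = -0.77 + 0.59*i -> [-0.77, -0.18, 0.41, 1.0, 1.59]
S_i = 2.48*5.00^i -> [2.48, 12.4, 62.0, 310.0, 1550.0]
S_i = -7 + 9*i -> [-7, 2, 11, 20, 29]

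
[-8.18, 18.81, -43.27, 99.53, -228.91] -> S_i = -8.18*(-2.30)^i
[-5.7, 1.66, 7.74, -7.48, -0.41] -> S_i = Random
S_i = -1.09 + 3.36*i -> [-1.09, 2.27, 5.63, 8.99, 12.35]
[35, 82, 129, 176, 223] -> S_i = 35 + 47*i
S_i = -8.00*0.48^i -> [-8.0, -3.84, -1.84, -0.88, -0.42]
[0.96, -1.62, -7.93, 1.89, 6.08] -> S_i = Random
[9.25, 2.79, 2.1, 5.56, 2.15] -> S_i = Random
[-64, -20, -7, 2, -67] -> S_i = Random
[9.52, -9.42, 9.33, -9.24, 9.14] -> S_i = 9.52*(-0.99)^i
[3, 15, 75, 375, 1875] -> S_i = 3*5^i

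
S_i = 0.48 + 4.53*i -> [0.48, 5.01, 9.54, 14.07, 18.6]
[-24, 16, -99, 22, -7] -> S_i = Random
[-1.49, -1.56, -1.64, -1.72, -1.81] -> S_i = -1.49*1.05^i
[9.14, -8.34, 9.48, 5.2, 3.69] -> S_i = Random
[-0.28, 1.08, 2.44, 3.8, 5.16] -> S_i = -0.28 + 1.36*i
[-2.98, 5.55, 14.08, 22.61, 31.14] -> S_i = -2.98 + 8.53*i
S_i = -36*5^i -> [-36, -180, -900, -4500, -22500]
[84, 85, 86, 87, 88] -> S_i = 84 + 1*i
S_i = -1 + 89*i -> [-1, 88, 177, 266, 355]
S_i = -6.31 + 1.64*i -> [-6.31, -4.67, -3.03, -1.39, 0.25]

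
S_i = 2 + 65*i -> [2, 67, 132, 197, 262]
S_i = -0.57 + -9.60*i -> [-0.57, -10.17, -19.77, -29.37, -38.97]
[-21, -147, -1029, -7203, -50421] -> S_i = -21*7^i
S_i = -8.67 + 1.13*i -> [-8.67, -7.54, -6.41, -5.28, -4.15]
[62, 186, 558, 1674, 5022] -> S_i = 62*3^i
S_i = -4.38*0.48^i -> [-4.38, -2.1, -1.01, -0.48, -0.23]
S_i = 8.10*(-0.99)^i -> [8.1, -8.02, 7.94, -7.86, 7.78]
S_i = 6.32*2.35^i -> [6.32, 14.85, 34.9, 82.02, 192.75]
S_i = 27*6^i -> [27, 162, 972, 5832, 34992]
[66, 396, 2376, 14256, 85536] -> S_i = 66*6^i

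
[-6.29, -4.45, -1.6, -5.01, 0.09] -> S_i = Random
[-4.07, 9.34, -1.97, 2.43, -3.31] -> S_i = Random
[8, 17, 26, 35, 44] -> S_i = 8 + 9*i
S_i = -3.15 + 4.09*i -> [-3.15, 0.94, 5.03, 9.12, 13.21]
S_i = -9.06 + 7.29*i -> [-9.06, -1.77, 5.52, 12.81, 20.1]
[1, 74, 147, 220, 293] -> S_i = 1 + 73*i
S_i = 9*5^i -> [9, 45, 225, 1125, 5625]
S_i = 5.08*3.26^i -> [5.08, 16.56, 53.99, 176.0, 573.77]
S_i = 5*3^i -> [5, 15, 45, 135, 405]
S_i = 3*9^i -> [3, 27, 243, 2187, 19683]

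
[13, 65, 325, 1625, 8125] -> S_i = 13*5^i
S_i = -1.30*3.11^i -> [-1.3, -4.04, -12.57, -39.1, -121.61]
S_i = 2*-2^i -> [2, -4, 8, -16, 32]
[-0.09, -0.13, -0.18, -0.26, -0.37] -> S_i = -0.09*1.42^i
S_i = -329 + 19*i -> [-329, -310, -291, -272, -253]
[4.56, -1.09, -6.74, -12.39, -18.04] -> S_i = 4.56 + -5.65*i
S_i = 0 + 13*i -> [0, 13, 26, 39, 52]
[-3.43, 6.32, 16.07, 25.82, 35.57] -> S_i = -3.43 + 9.75*i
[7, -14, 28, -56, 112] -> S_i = 7*-2^i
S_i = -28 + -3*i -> [-28, -31, -34, -37, -40]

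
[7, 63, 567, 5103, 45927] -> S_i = 7*9^i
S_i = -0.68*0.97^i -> [-0.68, -0.66, -0.64, -0.62, -0.6]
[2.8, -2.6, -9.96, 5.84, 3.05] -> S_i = Random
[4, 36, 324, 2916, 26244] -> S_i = 4*9^i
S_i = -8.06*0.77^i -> [-8.06, -6.21, -4.78, -3.68, -2.83]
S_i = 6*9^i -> [6, 54, 486, 4374, 39366]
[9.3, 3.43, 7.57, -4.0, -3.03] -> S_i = Random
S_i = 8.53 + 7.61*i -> [8.53, 16.14, 23.75, 31.36, 38.97]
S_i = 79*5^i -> [79, 395, 1975, 9875, 49375]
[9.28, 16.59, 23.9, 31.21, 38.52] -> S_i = 9.28 + 7.31*i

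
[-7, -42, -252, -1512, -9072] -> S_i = -7*6^i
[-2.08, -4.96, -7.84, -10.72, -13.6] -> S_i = -2.08 + -2.88*i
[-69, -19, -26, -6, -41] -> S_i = Random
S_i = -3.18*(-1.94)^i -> [-3.18, 6.17, -11.97, 23.22, -45.04]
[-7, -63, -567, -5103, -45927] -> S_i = -7*9^i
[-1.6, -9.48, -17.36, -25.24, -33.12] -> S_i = -1.60 + -7.88*i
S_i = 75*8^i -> [75, 600, 4800, 38400, 307200]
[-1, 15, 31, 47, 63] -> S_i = -1 + 16*i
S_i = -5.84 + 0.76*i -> [-5.84, -5.08, -4.32, -3.56, -2.8]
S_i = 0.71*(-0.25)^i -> [0.71, -0.18, 0.04, -0.01, 0.0]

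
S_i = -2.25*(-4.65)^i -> [-2.25, 10.46, -48.65, 226.23, -1051.95]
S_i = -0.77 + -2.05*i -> [-0.77, -2.82, -4.87, -6.92, -8.97]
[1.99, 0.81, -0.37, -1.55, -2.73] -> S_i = 1.99 + -1.18*i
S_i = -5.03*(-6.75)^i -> [-5.03, 33.95, -229.18, 1546.96, -10441.99]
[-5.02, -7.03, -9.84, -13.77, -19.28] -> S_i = -5.02*1.40^i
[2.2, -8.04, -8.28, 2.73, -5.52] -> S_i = Random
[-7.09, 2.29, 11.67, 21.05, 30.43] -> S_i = -7.09 + 9.38*i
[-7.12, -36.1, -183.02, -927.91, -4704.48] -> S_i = -7.12*5.07^i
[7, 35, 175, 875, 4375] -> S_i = 7*5^i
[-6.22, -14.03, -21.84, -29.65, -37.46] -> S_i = -6.22 + -7.81*i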